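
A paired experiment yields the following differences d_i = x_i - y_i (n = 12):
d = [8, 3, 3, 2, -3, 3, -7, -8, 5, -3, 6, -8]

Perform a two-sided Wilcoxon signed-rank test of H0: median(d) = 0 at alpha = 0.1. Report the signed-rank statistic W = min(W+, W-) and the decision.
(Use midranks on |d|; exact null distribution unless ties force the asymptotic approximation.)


Step 1: Drop any zero differences (none here) and take |d_i|.
|d| = [8, 3, 3, 2, 3, 3, 7, 8, 5, 3, 6, 8]
Step 2: Midrank |d_i| (ties get averaged ranks).
ranks: |8|->11, |3|->4, |3|->4, |2|->1, |3|->4, |3|->4, |7|->9, |8|->11, |5|->7, |3|->4, |6|->8, |8|->11
Step 3: Attach original signs; sum ranks with positive sign and with negative sign.
W+ = 11 + 4 + 4 + 1 + 4 + 7 + 8 = 39
W- = 4 + 9 + 11 + 4 + 11 = 39
(Check: W+ + W- = 78 should equal n(n+1)/2 = 78.)
Step 4: Test statistic W = min(W+, W-) = 39.
Step 5: Ties in |d|, so use the tie-corrected normal approximation.
        E[W] = n(n+1)/4 = 12*13/4 = 39.
        Tie groups: |d|=3 (t=5), |d|=8 (t=3); sum(t^3 - t) = 144.
        Var[W] = n(n+1)(2n+1)/24 - sum(t^3-t)/48 = 3900/24 - 144/48 = 159.5.
        z = (W - E[W]) / sqrt(Var[W]) = (39 - 39) / 12.6293 = 0.0000.
        Two-sided p = 2*Phi(z) = 1.000000.
Step 6: alpha = 0.1. fail to reject H0.

W+ = 39, W- = 39, W = min = 39, p = 1.000000, fail to reject H0.


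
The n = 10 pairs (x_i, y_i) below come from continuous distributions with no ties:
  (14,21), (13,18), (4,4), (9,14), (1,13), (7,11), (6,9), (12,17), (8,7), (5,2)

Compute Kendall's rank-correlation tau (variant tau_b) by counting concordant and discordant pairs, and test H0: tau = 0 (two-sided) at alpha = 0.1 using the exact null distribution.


Step 1: Enumerate the 45 unordered pairs (i,j) with i<j and classify each by sign(x_j-x_i) * sign(y_j-y_i).
  (1,2):dx=-1,dy=-3->C; (1,3):dx=-10,dy=-17->C; (1,4):dx=-5,dy=-7->C; (1,5):dx=-13,dy=-8->C
  (1,6):dx=-7,dy=-10->C; (1,7):dx=-8,dy=-12->C; (1,8):dx=-2,dy=-4->C; (1,9):dx=-6,dy=-14->C
  (1,10):dx=-9,dy=-19->C; (2,3):dx=-9,dy=-14->C; (2,4):dx=-4,dy=-4->C; (2,5):dx=-12,dy=-5->C
  (2,6):dx=-6,dy=-7->C; (2,7):dx=-7,dy=-9->C; (2,8):dx=-1,dy=-1->C; (2,9):dx=-5,dy=-11->C
  (2,10):dx=-8,dy=-16->C; (3,4):dx=+5,dy=+10->C; (3,5):dx=-3,dy=+9->D; (3,6):dx=+3,dy=+7->C
  (3,7):dx=+2,dy=+5->C; (3,8):dx=+8,dy=+13->C; (3,9):dx=+4,dy=+3->C; (3,10):dx=+1,dy=-2->D
  (4,5):dx=-8,dy=-1->C; (4,6):dx=-2,dy=-3->C; (4,7):dx=-3,dy=-5->C; (4,8):dx=+3,dy=+3->C
  (4,9):dx=-1,dy=-7->C; (4,10):dx=-4,dy=-12->C; (5,6):dx=+6,dy=-2->D; (5,7):dx=+5,dy=-4->D
  (5,8):dx=+11,dy=+4->C; (5,9):dx=+7,dy=-6->D; (5,10):dx=+4,dy=-11->D; (6,7):dx=-1,dy=-2->C
  (6,8):dx=+5,dy=+6->C; (6,9):dx=+1,dy=-4->D; (6,10):dx=-2,dy=-9->C; (7,8):dx=+6,dy=+8->C
  (7,9):dx=+2,dy=-2->D; (7,10):dx=-1,dy=-7->C; (8,9):dx=-4,dy=-10->C; (8,10):dx=-7,dy=-15->C
  (9,10):dx=-3,dy=-5->C
Step 2: C = 37, D = 8, total pairs = 45.
Step 3: tau = (C - D)/(n(n-1)/2) = (37 - 8)/45 = 0.644444.
Step 4: Exact two-sided p-value (enumerate n! = 3628800 permutations of y under H0): p = 0.009148.
Step 5: alpha = 0.1. reject H0.

tau_b = 0.6444 (C=37, D=8), p = 0.009148, reject H0.


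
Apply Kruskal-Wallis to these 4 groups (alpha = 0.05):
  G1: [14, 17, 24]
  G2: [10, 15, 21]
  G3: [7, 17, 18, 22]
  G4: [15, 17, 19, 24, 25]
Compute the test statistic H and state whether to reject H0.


Step 1: Combine all N = 15 observations and assign midranks.
sorted (value, group, rank): (7,G3,1), (10,G2,2), (14,G1,3), (15,G2,4.5), (15,G4,4.5), (17,G1,7), (17,G3,7), (17,G4,7), (18,G3,9), (19,G4,10), (21,G2,11), (22,G3,12), (24,G1,13.5), (24,G4,13.5), (25,G4,15)
Step 2: Sum ranks within each group.
R_1 = 23.5 (n_1 = 3)
R_2 = 17.5 (n_2 = 3)
R_3 = 29 (n_3 = 4)
R_4 = 50 (n_4 = 5)
Step 3: H = 12/(N(N+1)) * sum(R_i^2/n_i) - 3(N+1)
     = 12/(15*16) * (23.5^2/3 + 17.5^2/3 + 29^2/4 + 50^2/5) - 3*16
     = 0.050000 * 996.417 - 48
     = 1.820833.
Step 4: Ties present; correction factor C = 1 - 36/(15^3 - 15) = 0.989286. Corrected H = 1.820833 / 0.989286 = 1.840554.
Step 5: Under H0, H ~ chi^2(3); p-value = 0.606150.
Step 6: alpha = 0.05. fail to reject H0.

H = 1.8406, df = 3, p = 0.606150, fail to reject H0.


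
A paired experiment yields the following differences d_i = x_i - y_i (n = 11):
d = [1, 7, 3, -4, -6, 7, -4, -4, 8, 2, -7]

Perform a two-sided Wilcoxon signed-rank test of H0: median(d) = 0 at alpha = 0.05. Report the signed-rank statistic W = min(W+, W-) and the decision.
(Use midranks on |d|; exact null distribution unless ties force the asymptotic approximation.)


Step 1: Drop any zero differences (none here) and take |d_i|.
|d| = [1, 7, 3, 4, 6, 7, 4, 4, 8, 2, 7]
Step 2: Midrank |d_i| (ties get averaged ranks).
ranks: |1|->1, |7|->9, |3|->3, |4|->5, |6|->7, |7|->9, |4|->5, |4|->5, |8|->11, |2|->2, |7|->9
Step 3: Attach original signs; sum ranks with positive sign and with negative sign.
W+ = 1 + 9 + 3 + 9 + 11 + 2 = 35
W- = 5 + 7 + 5 + 5 + 9 = 31
(Check: W+ + W- = 66 should equal n(n+1)/2 = 66.)
Step 4: Test statistic W = min(W+, W-) = 31.
Step 5: Ties in |d|, so use the tie-corrected normal approximation.
        E[W] = n(n+1)/4 = 11*12/4 = 33.
        Tie groups: |d|=4 (t=3), |d|=7 (t=3); sum(t^3 - t) = 48.
        Var[W] = n(n+1)(2n+1)/24 - sum(t^3-t)/48 = 3036/24 - 48/48 = 125.5.
        z = (W - E[W]) / sqrt(Var[W]) = (31 - 33) / 11.2027 = -0.1785.
        Two-sided p = 2*Phi(z) = 0.858308.
Step 6: alpha = 0.05. fail to reject H0.

W+ = 35, W- = 31, W = min = 31, p = 0.858308, fail to reject H0.


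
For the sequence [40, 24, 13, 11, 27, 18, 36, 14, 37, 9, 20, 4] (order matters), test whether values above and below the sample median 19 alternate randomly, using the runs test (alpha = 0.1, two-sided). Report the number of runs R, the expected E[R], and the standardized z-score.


Step 1: Compute median = 19; label A = above, B = below.
Labels in order: AABBABABABAB  (n_A = 6, n_B = 6)
Step 2: Count runs R = 10.
Step 3: Under H0 (random ordering), E[R] = 2*n_A*n_B/(n_A+n_B) + 1 = 2*6*6/12 + 1 = 7.0000.
        Var[R] = 2*n_A*n_B*(2*n_A*n_B - n_A - n_B) / ((n_A+n_B)^2 * (n_A+n_B-1)) = 4320/1584 = 2.7273.
        SD[R] = 1.6514.
Step 4: Continuity-corrected z = (R - 0.5 - E[R]) / SD[R] = (10 - 0.5 - 7.0000) / 1.6514 = 1.5138.
Step 5: Two-sided p-value via normal approximation = 2*(1 - Phi(|z|)) = 0.130070.
Step 6: alpha = 0.1. fail to reject H0.

R = 10, z = 1.5138, p = 0.130070, fail to reject H0.


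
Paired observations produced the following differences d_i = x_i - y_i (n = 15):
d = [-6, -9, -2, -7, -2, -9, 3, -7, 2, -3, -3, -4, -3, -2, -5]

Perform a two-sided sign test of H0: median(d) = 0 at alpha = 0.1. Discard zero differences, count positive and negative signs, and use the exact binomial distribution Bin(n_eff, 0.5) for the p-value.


Step 1: Discard zero differences. Original n = 15; n_eff = number of nonzero differences = 15.
Nonzero differences (with sign): -6, -9, -2, -7, -2, -9, +3, -7, +2, -3, -3, -4, -3, -2, -5
Step 2: Count signs: positive = 2, negative = 13.
Step 3: Under H0: P(positive) = 0.5, so the number of positives S ~ Bin(15, 0.5).
Step 4: Two-sided exact p-value = sum of Bin(15,0.5) probabilities at or below the observed probability = 0.007385.
Step 5: alpha = 0.1. reject H0.

n_eff = 15, pos = 2, neg = 13, p = 0.007385, reject H0.


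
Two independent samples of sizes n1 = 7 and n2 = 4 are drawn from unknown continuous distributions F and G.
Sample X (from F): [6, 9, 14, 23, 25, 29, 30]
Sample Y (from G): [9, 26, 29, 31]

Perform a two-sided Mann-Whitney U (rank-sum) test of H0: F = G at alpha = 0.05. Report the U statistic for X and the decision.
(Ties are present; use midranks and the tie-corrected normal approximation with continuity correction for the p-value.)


Step 1: Combine and sort all 11 observations; assign midranks.
sorted (value, group): (6,X), (9,X), (9,Y), (14,X), (23,X), (25,X), (26,Y), (29,X), (29,Y), (30,X), (31,Y)
ranks: 6->1, 9->2.5, 9->2.5, 14->4, 23->5, 25->6, 26->7, 29->8.5, 29->8.5, 30->10, 31->11
Step 2: Rank sum for X: R1 = 1 + 2.5 + 4 + 5 + 6 + 8.5 + 10 = 37.
Step 3: U_X = R1 - n1(n1+1)/2 = 37 - 7*8/2 = 37 - 28 = 9.
       U_Y = n1*n2 - U_X = 28 - 9 = 19.
Step 4: Ties are present, so use the tie-corrected normal approximation (with continuity correction) for the p-value.
Step 5: p-value = 0.392932; compare to alpha = 0.05. fail to reject H0.

U_X = 9, p = 0.392932, fail to reject H0 at alpha = 0.05.


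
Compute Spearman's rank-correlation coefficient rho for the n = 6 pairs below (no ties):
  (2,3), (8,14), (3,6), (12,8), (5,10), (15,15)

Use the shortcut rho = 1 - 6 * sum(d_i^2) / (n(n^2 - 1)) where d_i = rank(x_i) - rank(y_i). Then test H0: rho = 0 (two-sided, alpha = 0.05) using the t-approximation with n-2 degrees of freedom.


Step 1: Rank x and y separately (midranks; no ties here).
rank(x): 2->1, 8->4, 3->2, 12->5, 5->3, 15->6
rank(y): 3->1, 14->5, 6->2, 8->3, 10->4, 15->6
Step 2: d_i = R_x(i) - R_y(i); compute d_i^2.
  (1-1)^2=0, (4-5)^2=1, (2-2)^2=0, (5-3)^2=4, (3-4)^2=1, (6-6)^2=0
sum(d^2) = 6.
Step 3: rho = 1 - 6*6 / (6*(6^2 - 1)) = 1 - 36/210 = 0.828571.
Step 4: Under H0, t = rho * sqrt((n-2)/(1-rho^2)) = 2.9598 ~ t(4).
Step 5: Two-sided p-value from the t-distribution with 4 df = 0.041563.
Step 6: alpha = 0.05. reject H0.

rho = 0.8286, p = 0.041563, reject H0 at alpha = 0.05.


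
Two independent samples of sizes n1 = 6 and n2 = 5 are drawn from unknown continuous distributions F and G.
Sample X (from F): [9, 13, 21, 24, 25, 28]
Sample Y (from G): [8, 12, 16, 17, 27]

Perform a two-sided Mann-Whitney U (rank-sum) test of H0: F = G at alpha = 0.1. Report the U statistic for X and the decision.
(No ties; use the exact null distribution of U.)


Step 1: Combine and sort all 11 observations; assign midranks.
sorted (value, group): (8,Y), (9,X), (12,Y), (13,X), (16,Y), (17,Y), (21,X), (24,X), (25,X), (27,Y), (28,X)
ranks: 8->1, 9->2, 12->3, 13->4, 16->5, 17->6, 21->7, 24->8, 25->9, 27->10, 28->11
Step 2: Rank sum for X: R1 = 2 + 4 + 7 + 8 + 9 + 11 = 41.
Step 3: U_X = R1 - n1(n1+1)/2 = 41 - 6*7/2 = 41 - 21 = 20.
       U_Y = n1*n2 - U_X = 30 - 20 = 10.
Step 4: No ties, so the exact null distribution of U (based on enumerating the C(11,6) = 462 equally likely rank assignments) gives the two-sided p-value.
Step 5: p-value = 0.428571; compare to alpha = 0.1. fail to reject H0.

U_X = 20, p = 0.428571, fail to reject H0 at alpha = 0.1.


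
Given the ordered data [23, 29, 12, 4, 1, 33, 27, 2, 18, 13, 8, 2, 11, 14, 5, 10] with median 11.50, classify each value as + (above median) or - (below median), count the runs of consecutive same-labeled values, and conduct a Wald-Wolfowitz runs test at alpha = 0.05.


Step 1: Compute median = 11.50; label A = above, B = below.
Labels in order: AAABBAABAABBBABB  (n_A = 8, n_B = 8)
Step 2: Count runs R = 8.
Step 3: Under H0 (random ordering), E[R] = 2*n_A*n_B/(n_A+n_B) + 1 = 2*8*8/16 + 1 = 9.0000.
        Var[R] = 2*n_A*n_B*(2*n_A*n_B - n_A - n_B) / ((n_A+n_B)^2 * (n_A+n_B-1)) = 14336/3840 = 3.7333.
        SD[R] = 1.9322.
Step 4: Continuity-corrected z = (R + 0.5 - E[R]) / SD[R] = (8 + 0.5 - 9.0000) / 1.9322 = -0.2588.
Step 5: Two-sided p-value via normal approximation = 2*(1 - Phi(|z|)) = 0.795809.
Step 6: alpha = 0.05. fail to reject H0.

R = 8, z = -0.2588, p = 0.795809, fail to reject H0.


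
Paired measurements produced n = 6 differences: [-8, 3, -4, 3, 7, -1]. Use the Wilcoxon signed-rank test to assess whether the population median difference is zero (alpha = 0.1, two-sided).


Step 1: Drop any zero differences (none here) and take |d_i|.
|d| = [8, 3, 4, 3, 7, 1]
Step 2: Midrank |d_i| (ties get averaged ranks).
ranks: |8|->6, |3|->2.5, |4|->4, |3|->2.5, |7|->5, |1|->1
Step 3: Attach original signs; sum ranks with positive sign and with negative sign.
W+ = 2.5 + 2.5 + 5 = 10
W- = 6 + 4 + 1 = 11
(Check: W+ + W- = 21 should equal n(n+1)/2 = 21.)
Step 4: Test statistic W = min(W+, W-) = 10.
Step 5: Ties in |d|, so use the tie-corrected normal approximation.
        E[W] = n(n+1)/4 = 6*7/4 = 10.5.
        Tie groups: |d|=3 (t=2); sum(t^3 - t) = 6.
        Var[W] = n(n+1)(2n+1)/24 - sum(t^3-t)/48 = 546/24 - 6/48 = 22.625.
        z = (W - E[W]) / sqrt(Var[W]) = (10 - 10.5) / 4.7566 = -0.1051.
        Two-sided p = 2*Phi(z) = 0.916282.
Step 6: alpha = 0.1. fail to reject H0.

W+ = 10, W- = 11, W = min = 10, p = 0.916282, fail to reject H0.


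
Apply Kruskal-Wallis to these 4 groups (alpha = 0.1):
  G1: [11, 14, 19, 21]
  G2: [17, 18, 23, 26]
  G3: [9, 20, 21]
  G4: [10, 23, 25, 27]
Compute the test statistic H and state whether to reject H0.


Step 1: Combine all N = 15 observations and assign midranks.
sorted (value, group, rank): (9,G3,1), (10,G4,2), (11,G1,3), (14,G1,4), (17,G2,5), (18,G2,6), (19,G1,7), (20,G3,8), (21,G1,9.5), (21,G3,9.5), (23,G2,11.5), (23,G4,11.5), (25,G4,13), (26,G2,14), (27,G4,15)
Step 2: Sum ranks within each group.
R_1 = 23.5 (n_1 = 4)
R_2 = 36.5 (n_2 = 4)
R_3 = 18.5 (n_3 = 3)
R_4 = 41.5 (n_4 = 4)
Step 3: H = 12/(N(N+1)) * sum(R_i^2/n_i) - 3(N+1)
     = 12/(15*16) * (23.5^2/4 + 36.5^2/4 + 18.5^2/3 + 41.5^2/4) - 3*16
     = 0.050000 * 1015.77 - 48
     = 2.788542.
Step 4: Ties present; correction factor C = 1 - 12/(15^3 - 15) = 0.996429. Corrected H = 2.788542 / 0.996429 = 2.798536.
Step 5: Under H0, H ~ chi^2(3); p-value = 0.423741.
Step 6: alpha = 0.1. fail to reject H0.

H = 2.7985, df = 3, p = 0.423741, fail to reject H0.


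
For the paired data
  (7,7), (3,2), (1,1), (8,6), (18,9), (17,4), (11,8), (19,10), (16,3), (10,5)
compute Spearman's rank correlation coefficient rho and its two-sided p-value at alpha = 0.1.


Step 1: Rank x and y separately (midranks; no ties here).
rank(x): 7->3, 3->2, 1->1, 8->4, 18->9, 17->8, 11->6, 19->10, 16->7, 10->5
rank(y): 7->7, 2->2, 1->1, 6->6, 9->9, 4->4, 8->8, 10->10, 3->3, 5->5
Step 2: d_i = R_x(i) - R_y(i); compute d_i^2.
  (3-7)^2=16, (2-2)^2=0, (1-1)^2=0, (4-6)^2=4, (9-9)^2=0, (8-4)^2=16, (6-8)^2=4, (10-10)^2=0, (7-3)^2=16, (5-5)^2=0
sum(d^2) = 56.
Step 3: rho = 1 - 6*56 / (10*(10^2 - 1)) = 1 - 336/990 = 0.660606.
Step 4: Under H0, t = rho * sqrt((n-2)/(1-rho^2)) = 2.4889 ~ t(8).
Step 5: Two-sided p-value from the t-distribution with 8 df = 0.037588.
Step 6: alpha = 0.1. reject H0.

rho = 0.6606, p = 0.037588, reject H0 at alpha = 0.1.


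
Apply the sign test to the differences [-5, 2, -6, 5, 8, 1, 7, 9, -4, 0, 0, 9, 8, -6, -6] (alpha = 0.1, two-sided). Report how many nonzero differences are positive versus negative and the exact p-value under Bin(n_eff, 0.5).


Step 1: Discard zero differences. Original n = 15; n_eff = number of nonzero differences = 13.
Nonzero differences (with sign): -5, +2, -6, +5, +8, +1, +7, +9, -4, +9, +8, -6, -6
Step 2: Count signs: positive = 8, negative = 5.
Step 3: Under H0: P(positive) = 0.5, so the number of positives S ~ Bin(13, 0.5).
Step 4: Two-sided exact p-value = sum of Bin(13,0.5) probabilities at or below the observed probability = 0.581055.
Step 5: alpha = 0.1. fail to reject H0.

n_eff = 13, pos = 8, neg = 5, p = 0.581055, fail to reject H0.


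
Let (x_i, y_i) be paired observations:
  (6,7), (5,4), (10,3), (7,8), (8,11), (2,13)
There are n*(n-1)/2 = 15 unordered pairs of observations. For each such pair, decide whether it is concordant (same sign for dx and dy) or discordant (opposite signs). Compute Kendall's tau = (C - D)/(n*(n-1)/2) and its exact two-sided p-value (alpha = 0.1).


Step 1: Enumerate the 15 unordered pairs (i,j) with i<j and classify each by sign(x_j-x_i) * sign(y_j-y_i).
  (1,2):dx=-1,dy=-3->C; (1,3):dx=+4,dy=-4->D; (1,4):dx=+1,dy=+1->C; (1,5):dx=+2,dy=+4->C
  (1,6):dx=-4,dy=+6->D; (2,3):dx=+5,dy=-1->D; (2,4):dx=+2,dy=+4->C; (2,5):dx=+3,dy=+7->C
  (2,6):dx=-3,dy=+9->D; (3,4):dx=-3,dy=+5->D; (3,5):dx=-2,dy=+8->D; (3,6):dx=-8,dy=+10->D
  (4,5):dx=+1,dy=+3->C; (4,6):dx=-5,dy=+5->D; (5,6):dx=-6,dy=+2->D
Step 2: C = 6, D = 9, total pairs = 15.
Step 3: tau = (C - D)/(n(n-1)/2) = (6 - 9)/15 = -0.200000.
Step 4: Exact two-sided p-value (enumerate n! = 720 permutations of y under H0): p = 0.719444.
Step 5: alpha = 0.1. fail to reject H0.

tau_b = -0.2000 (C=6, D=9), p = 0.719444, fail to reject H0.


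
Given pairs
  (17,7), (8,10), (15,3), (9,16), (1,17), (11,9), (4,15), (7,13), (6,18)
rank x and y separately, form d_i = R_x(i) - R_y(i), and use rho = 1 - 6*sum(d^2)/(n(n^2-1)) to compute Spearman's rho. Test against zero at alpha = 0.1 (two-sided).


Step 1: Rank x and y separately (midranks; no ties here).
rank(x): 17->9, 8->5, 15->8, 9->6, 1->1, 11->7, 4->2, 7->4, 6->3
rank(y): 7->2, 10->4, 3->1, 16->7, 17->8, 9->3, 15->6, 13->5, 18->9
Step 2: d_i = R_x(i) - R_y(i); compute d_i^2.
  (9-2)^2=49, (5-4)^2=1, (8-1)^2=49, (6-7)^2=1, (1-8)^2=49, (7-3)^2=16, (2-6)^2=16, (4-5)^2=1, (3-9)^2=36
sum(d^2) = 218.
Step 3: rho = 1 - 6*218 / (9*(9^2 - 1)) = 1 - 1308/720 = -0.816667.
Step 4: Under H0, t = rho * sqrt((n-2)/(1-rho^2)) = -3.7440 ~ t(7).
Step 5: Two-sided p-value from the t-distribution with 7 df = 0.007225.
Step 6: alpha = 0.1. reject H0.

rho = -0.8167, p = 0.007225, reject H0 at alpha = 0.1.


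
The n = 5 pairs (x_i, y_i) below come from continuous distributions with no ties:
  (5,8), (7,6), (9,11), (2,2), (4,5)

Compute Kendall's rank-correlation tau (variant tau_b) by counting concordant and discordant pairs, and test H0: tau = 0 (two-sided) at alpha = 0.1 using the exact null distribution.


Step 1: Enumerate the 10 unordered pairs (i,j) with i<j and classify each by sign(x_j-x_i) * sign(y_j-y_i).
  (1,2):dx=+2,dy=-2->D; (1,3):dx=+4,dy=+3->C; (1,4):dx=-3,dy=-6->C; (1,5):dx=-1,dy=-3->C
  (2,3):dx=+2,dy=+5->C; (2,4):dx=-5,dy=-4->C; (2,5):dx=-3,dy=-1->C; (3,4):dx=-7,dy=-9->C
  (3,5):dx=-5,dy=-6->C; (4,5):dx=+2,dy=+3->C
Step 2: C = 9, D = 1, total pairs = 10.
Step 3: tau = (C - D)/(n(n-1)/2) = (9 - 1)/10 = 0.800000.
Step 4: Exact two-sided p-value (enumerate n! = 120 permutations of y under H0): p = 0.083333.
Step 5: alpha = 0.1. reject H0.

tau_b = 0.8000 (C=9, D=1), p = 0.083333, reject H0.


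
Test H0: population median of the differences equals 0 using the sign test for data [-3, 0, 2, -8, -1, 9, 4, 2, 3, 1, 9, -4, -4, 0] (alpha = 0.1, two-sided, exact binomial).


Step 1: Discard zero differences. Original n = 14; n_eff = number of nonzero differences = 12.
Nonzero differences (with sign): -3, +2, -8, -1, +9, +4, +2, +3, +1, +9, -4, -4
Step 2: Count signs: positive = 7, negative = 5.
Step 3: Under H0: P(positive) = 0.5, so the number of positives S ~ Bin(12, 0.5).
Step 4: Two-sided exact p-value = sum of Bin(12,0.5) probabilities at or below the observed probability = 0.774414.
Step 5: alpha = 0.1. fail to reject H0.

n_eff = 12, pos = 7, neg = 5, p = 0.774414, fail to reject H0.


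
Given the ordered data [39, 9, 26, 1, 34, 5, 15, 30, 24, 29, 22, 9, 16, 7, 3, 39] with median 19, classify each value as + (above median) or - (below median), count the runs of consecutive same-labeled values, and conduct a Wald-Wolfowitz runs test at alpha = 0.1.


Step 1: Compute median = 19; label A = above, B = below.
Labels in order: ABABABBAAAABBBBA  (n_A = 8, n_B = 8)
Step 2: Count runs R = 9.
Step 3: Under H0 (random ordering), E[R] = 2*n_A*n_B/(n_A+n_B) + 1 = 2*8*8/16 + 1 = 9.0000.
        Var[R] = 2*n_A*n_B*(2*n_A*n_B - n_A - n_B) / ((n_A+n_B)^2 * (n_A+n_B-1)) = 14336/3840 = 3.7333.
        SD[R] = 1.9322.
Step 4: R = E[R], so z = 0 with no continuity correction.
Step 5: Two-sided p-value via normal approximation = 2*(1 - Phi(|z|)) = 1.000000.
Step 6: alpha = 0.1. fail to reject H0.

R = 9, z = 0.0000, p = 1.000000, fail to reject H0.


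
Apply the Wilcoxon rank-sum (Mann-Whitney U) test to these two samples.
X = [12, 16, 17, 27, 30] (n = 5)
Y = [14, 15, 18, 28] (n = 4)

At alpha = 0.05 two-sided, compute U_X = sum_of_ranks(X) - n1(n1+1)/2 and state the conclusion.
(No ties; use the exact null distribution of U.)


Step 1: Combine and sort all 9 observations; assign midranks.
sorted (value, group): (12,X), (14,Y), (15,Y), (16,X), (17,X), (18,Y), (27,X), (28,Y), (30,X)
ranks: 12->1, 14->2, 15->3, 16->4, 17->5, 18->6, 27->7, 28->8, 30->9
Step 2: Rank sum for X: R1 = 1 + 4 + 5 + 7 + 9 = 26.
Step 3: U_X = R1 - n1(n1+1)/2 = 26 - 5*6/2 = 26 - 15 = 11.
       U_Y = n1*n2 - U_X = 20 - 11 = 9.
Step 4: No ties, so the exact null distribution of U (based on enumerating the C(9,5) = 126 equally likely rank assignments) gives the two-sided p-value.
Step 5: p-value = 0.904762; compare to alpha = 0.05. fail to reject H0.

U_X = 11, p = 0.904762, fail to reject H0 at alpha = 0.05.


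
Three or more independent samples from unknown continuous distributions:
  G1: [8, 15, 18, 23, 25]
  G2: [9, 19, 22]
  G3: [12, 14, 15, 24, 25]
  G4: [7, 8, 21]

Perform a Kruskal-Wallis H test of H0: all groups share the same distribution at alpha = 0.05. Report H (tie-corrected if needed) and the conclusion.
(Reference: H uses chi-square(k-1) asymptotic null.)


Step 1: Combine all N = 16 observations and assign midranks.
sorted (value, group, rank): (7,G4,1), (8,G1,2.5), (8,G4,2.5), (9,G2,4), (12,G3,5), (14,G3,6), (15,G1,7.5), (15,G3,7.5), (18,G1,9), (19,G2,10), (21,G4,11), (22,G2,12), (23,G1,13), (24,G3,14), (25,G1,15.5), (25,G3,15.5)
Step 2: Sum ranks within each group.
R_1 = 47.5 (n_1 = 5)
R_2 = 26 (n_2 = 3)
R_3 = 48 (n_3 = 5)
R_4 = 14.5 (n_4 = 3)
Step 3: H = 12/(N(N+1)) * sum(R_i^2/n_i) - 3(N+1)
     = 12/(16*17) * (47.5^2/5 + 26^2/3 + 48^2/5 + 14.5^2/3) - 3*17
     = 0.044118 * 1207.47 - 51
     = 2.270588.
Step 4: Ties present; correction factor C = 1 - 18/(16^3 - 16) = 0.995588. Corrected H = 2.270588 / 0.995588 = 2.280650.
Step 5: Under H0, H ~ chi^2(3); p-value = 0.516238.
Step 6: alpha = 0.05. fail to reject H0.

H = 2.2806, df = 3, p = 0.516238, fail to reject H0.


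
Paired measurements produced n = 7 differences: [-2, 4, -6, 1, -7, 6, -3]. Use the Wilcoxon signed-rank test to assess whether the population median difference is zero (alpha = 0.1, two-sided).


Step 1: Drop any zero differences (none here) and take |d_i|.
|d| = [2, 4, 6, 1, 7, 6, 3]
Step 2: Midrank |d_i| (ties get averaged ranks).
ranks: |2|->2, |4|->4, |6|->5.5, |1|->1, |7|->7, |6|->5.5, |3|->3
Step 3: Attach original signs; sum ranks with positive sign and with negative sign.
W+ = 4 + 1 + 5.5 = 10.5
W- = 2 + 5.5 + 7 + 3 = 17.5
(Check: W+ + W- = 28 should equal n(n+1)/2 = 28.)
Step 4: Test statistic W = min(W+, W-) = 10.5.
Step 5: Ties in |d|, so use the tie-corrected normal approximation.
        E[W] = n(n+1)/4 = 7*8/4 = 14.
        Tie groups: |d|=6 (t=2); sum(t^3 - t) = 6.
        Var[W] = n(n+1)(2n+1)/24 - sum(t^3-t)/48 = 840/24 - 6/48 = 34.875.
        z = (W - E[W]) / sqrt(Var[W]) = (10.5 - 14) / 5.9055 = -0.5927.
        Two-sided p = 2*Phi(z) = 0.553404.
Step 6: alpha = 0.1. fail to reject H0.

W+ = 10.5, W- = 17.5, W = min = 10.5, p = 0.553404, fail to reject H0.


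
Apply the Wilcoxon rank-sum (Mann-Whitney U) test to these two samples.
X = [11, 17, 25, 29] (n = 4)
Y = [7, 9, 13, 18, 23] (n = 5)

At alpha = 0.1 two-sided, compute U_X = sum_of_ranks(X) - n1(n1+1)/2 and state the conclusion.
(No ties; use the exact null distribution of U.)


Step 1: Combine and sort all 9 observations; assign midranks.
sorted (value, group): (7,Y), (9,Y), (11,X), (13,Y), (17,X), (18,Y), (23,Y), (25,X), (29,X)
ranks: 7->1, 9->2, 11->3, 13->4, 17->5, 18->6, 23->7, 25->8, 29->9
Step 2: Rank sum for X: R1 = 3 + 5 + 8 + 9 = 25.
Step 3: U_X = R1 - n1(n1+1)/2 = 25 - 4*5/2 = 25 - 10 = 15.
       U_Y = n1*n2 - U_X = 20 - 15 = 5.
Step 4: No ties, so the exact null distribution of U (based on enumerating the C(9,4) = 126 equally likely rank assignments) gives the two-sided p-value.
Step 5: p-value = 0.285714; compare to alpha = 0.1. fail to reject H0.

U_X = 15, p = 0.285714, fail to reject H0 at alpha = 0.1.


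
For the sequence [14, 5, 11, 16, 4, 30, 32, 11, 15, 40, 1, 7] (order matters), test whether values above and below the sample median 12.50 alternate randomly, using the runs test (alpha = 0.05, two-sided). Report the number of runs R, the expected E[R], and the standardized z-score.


Step 1: Compute median = 12.50; label A = above, B = below.
Labels in order: ABBABAABAABB  (n_A = 6, n_B = 6)
Step 2: Count runs R = 8.
Step 3: Under H0 (random ordering), E[R] = 2*n_A*n_B/(n_A+n_B) + 1 = 2*6*6/12 + 1 = 7.0000.
        Var[R] = 2*n_A*n_B*(2*n_A*n_B - n_A - n_B) / ((n_A+n_B)^2 * (n_A+n_B-1)) = 4320/1584 = 2.7273.
        SD[R] = 1.6514.
Step 4: Continuity-corrected z = (R - 0.5 - E[R]) / SD[R] = (8 - 0.5 - 7.0000) / 1.6514 = 0.3028.
Step 5: Two-sided p-value via normal approximation = 2*(1 - Phi(|z|)) = 0.762069.
Step 6: alpha = 0.05. fail to reject H0.

R = 8, z = 0.3028, p = 0.762069, fail to reject H0.


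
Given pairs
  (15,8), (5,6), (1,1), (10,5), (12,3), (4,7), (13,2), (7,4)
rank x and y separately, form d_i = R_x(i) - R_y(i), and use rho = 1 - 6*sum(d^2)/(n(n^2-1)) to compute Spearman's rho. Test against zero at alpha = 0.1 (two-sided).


Step 1: Rank x and y separately (midranks; no ties here).
rank(x): 15->8, 5->3, 1->1, 10->5, 12->6, 4->2, 13->7, 7->4
rank(y): 8->8, 6->6, 1->1, 5->5, 3->3, 7->7, 2->2, 4->4
Step 2: d_i = R_x(i) - R_y(i); compute d_i^2.
  (8-8)^2=0, (3-6)^2=9, (1-1)^2=0, (5-5)^2=0, (6-3)^2=9, (2-7)^2=25, (7-2)^2=25, (4-4)^2=0
sum(d^2) = 68.
Step 3: rho = 1 - 6*68 / (8*(8^2 - 1)) = 1 - 408/504 = 0.190476.
Step 4: Under H0, t = rho * sqrt((n-2)/(1-rho^2)) = 0.4753 ~ t(6).
Step 5: Two-sided p-value from the t-distribution with 6 df = 0.651401.
Step 6: alpha = 0.1. fail to reject H0.

rho = 0.1905, p = 0.651401, fail to reject H0 at alpha = 0.1.


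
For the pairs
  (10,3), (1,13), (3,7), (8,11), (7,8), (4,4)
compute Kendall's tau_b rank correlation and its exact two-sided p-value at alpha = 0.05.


Step 1: Enumerate the 15 unordered pairs (i,j) with i<j and classify each by sign(x_j-x_i) * sign(y_j-y_i).
  (1,2):dx=-9,dy=+10->D; (1,3):dx=-7,dy=+4->D; (1,4):dx=-2,dy=+8->D; (1,5):dx=-3,dy=+5->D
  (1,6):dx=-6,dy=+1->D; (2,3):dx=+2,dy=-6->D; (2,4):dx=+7,dy=-2->D; (2,5):dx=+6,dy=-5->D
  (2,6):dx=+3,dy=-9->D; (3,4):dx=+5,dy=+4->C; (3,5):dx=+4,dy=+1->C; (3,6):dx=+1,dy=-3->D
  (4,5):dx=-1,dy=-3->C; (4,6):dx=-4,dy=-7->C; (5,6):dx=-3,dy=-4->C
Step 2: C = 5, D = 10, total pairs = 15.
Step 3: tau = (C - D)/(n(n-1)/2) = (5 - 10)/15 = -0.333333.
Step 4: Exact two-sided p-value (enumerate n! = 720 permutations of y under H0): p = 0.469444.
Step 5: alpha = 0.05. fail to reject H0.

tau_b = -0.3333 (C=5, D=10), p = 0.469444, fail to reject H0.


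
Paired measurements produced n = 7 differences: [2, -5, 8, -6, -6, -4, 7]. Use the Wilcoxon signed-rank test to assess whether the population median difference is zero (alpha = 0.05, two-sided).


Step 1: Drop any zero differences (none here) and take |d_i|.
|d| = [2, 5, 8, 6, 6, 4, 7]
Step 2: Midrank |d_i| (ties get averaged ranks).
ranks: |2|->1, |5|->3, |8|->7, |6|->4.5, |6|->4.5, |4|->2, |7|->6
Step 3: Attach original signs; sum ranks with positive sign and with negative sign.
W+ = 1 + 7 + 6 = 14
W- = 3 + 4.5 + 4.5 + 2 = 14
(Check: W+ + W- = 28 should equal n(n+1)/2 = 28.)
Step 4: Test statistic W = min(W+, W-) = 14.
Step 5: Ties in |d|, so use the tie-corrected normal approximation.
        E[W] = n(n+1)/4 = 7*8/4 = 14.
        Tie groups: |d|=6 (t=2); sum(t^3 - t) = 6.
        Var[W] = n(n+1)(2n+1)/24 - sum(t^3-t)/48 = 840/24 - 6/48 = 34.875.
        z = (W - E[W]) / sqrt(Var[W]) = (14 - 14) / 5.9055 = 0.0000.
        Two-sided p = 2*Phi(z) = 1.000000.
Step 6: alpha = 0.05. fail to reject H0.

W+ = 14, W- = 14, W = min = 14, p = 1.000000, fail to reject H0.


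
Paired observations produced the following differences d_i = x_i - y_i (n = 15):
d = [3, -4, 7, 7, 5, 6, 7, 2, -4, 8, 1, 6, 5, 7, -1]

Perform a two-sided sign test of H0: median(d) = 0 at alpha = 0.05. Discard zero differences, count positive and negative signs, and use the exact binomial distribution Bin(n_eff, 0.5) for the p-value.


Step 1: Discard zero differences. Original n = 15; n_eff = number of nonzero differences = 15.
Nonzero differences (with sign): +3, -4, +7, +7, +5, +6, +7, +2, -4, +8, +1, +6, +5, +7, -1
Step 2: Count signs: positive = 12, negative = 3.
Step 3: Under H0: P(positive) = 0.5, so the number of positives S ~ Bin(15, 0.5).
Step 4: Two-sided exact p-value = sum of Bin(15,0.5) probabilities at or below the observed probability = 0.035156.
Step 5: alpha = 0.05. reject H0.

n_eff = 15, pos = 12, neg = 3, p = 0.035156, reject H0.


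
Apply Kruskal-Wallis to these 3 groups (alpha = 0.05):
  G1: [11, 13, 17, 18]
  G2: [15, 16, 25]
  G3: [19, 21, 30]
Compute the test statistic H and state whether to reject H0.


Step 1: Combine all N = 10 observations and assign midranks.
sorted (value, group, rank): (11,G1,1), (13,G1,2), (15,G2,3), (16,G2,4), (17,G1,5), (18,G1,6), (19,G3,7), (21,G3,8), (25,G2,9), (30,G3,10)
Step 2: Sum ranks within each group.
R_1 = 14 (n_1 = 4)
R_2 = 16 (n_2 = 3)
R_3 = 25 (n_3 = 3)
Step 3: H = 12/(N(N+1)) * sum(R_i^2/n_i) - 3(N+1)
     = 12/(10*11) * (14^2/4 + 16^2/3 + 25^2/3) - 3*11
     = 0.109091 * 342.667 - 33
     = 4.381818.
Step 4: No ties, so H is used without correction.
Step 5: Under H0, H ~ chi^2(2); p-value = 0.111815.
Step 6: alpha = 0.05. fail to reject H0.

H = 4.3818, df = 2, p = 0.111815, fail to reject H0.


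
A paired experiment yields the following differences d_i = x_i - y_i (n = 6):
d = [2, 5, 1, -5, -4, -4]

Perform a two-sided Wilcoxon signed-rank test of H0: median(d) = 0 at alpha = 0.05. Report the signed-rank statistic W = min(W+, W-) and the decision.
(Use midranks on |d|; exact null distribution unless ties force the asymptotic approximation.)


Step 1: Drop any zero differences (none here) and take |d_i|.
|d| = [2, 5, 1, 5, 4, 4]
Step 2: Midrank |d_i| (ties get averaged ranks).
ranks: |2|->2, |5|->5.5, |1|->1, |5|->5.5, |4|->3.5, |4|->3.5
Step 3: Attach original signs; sum ranks with positive sign and with negative sign.
W+ = 2 + 5.5 + 1 = 8.5
W- = 5.5 + 3.5 + 3.5 = 12.5
(Check: W+ + W- = 21 should equal n(n+1)/2 = 21.)
Step 4: Test statistic W = min(W+, W-) = 8.5.
Step 5: Ties in |d|, so use the tie-corrected normal approximation.
        E[W] = n(n+1)/4 = 6*7/4 = 10.5.
        Tie groups: |d|=4 (t=2), |d|=5 (t=2); sum(t^3 - t) = 12.
        Var[W] = n(n+1)(2n+1)/24 - sum(t^3-t)/48 = 546/24 - 12/48 = 22.5.
        z = (W - E[W]) / sqrt(Var[W]) = (8.5 - 10.5) / 4.7434 = -0.4216.
        Two-sided p = 2*Phi(z) = 0.673290.
Step 6: alpha = 0.05. fail to reject H0.

W+ = 8.5, W- = 12.5, W = min = 8.5, p = 0.673290, fail to reject H0.


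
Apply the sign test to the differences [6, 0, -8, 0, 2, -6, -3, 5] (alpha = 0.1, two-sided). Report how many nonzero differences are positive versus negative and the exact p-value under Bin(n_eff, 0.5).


Step 1: Discard zero differences. Original n = 8; n_eff = number of nonzero differences = 6.
Nonzero differences (with sign): +6, -8, +2, -6, -3, +5
Step 2: Count signs: positive = 3, negative = 3.
Step 3: Under H0: P(positive) = 0.5, so the number of positives S ~ Bin(6, 0.5).
Step 4: Two-sided exact p-value = sum of Bin(6,0.5) probabilities at or below the observed probability = 1.000000.
Step 5: alpha = 0.1. fail to reject H0.

n_eff = 6, pos = 3, neg = 3, p = 1.000000, fail to reject H0.


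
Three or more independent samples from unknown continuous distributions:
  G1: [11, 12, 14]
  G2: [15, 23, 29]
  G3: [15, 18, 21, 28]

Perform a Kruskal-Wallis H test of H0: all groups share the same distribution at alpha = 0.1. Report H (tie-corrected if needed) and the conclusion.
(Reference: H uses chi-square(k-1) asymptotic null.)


Step 1: Combine all N = 10 observations and assign midranks.
sorted (value, group, rank): (11,G1,1), (12,G1,2), (14,G1,3), (15,G2,4.5), (15,G3,4.5), (18,G3,6), (21,G3,7), (23,G2,8), (28,G3,9), (29,G2,10)
Step 2: Sum ranks within each group.
R_1 = 6 (n_1 = 3)
R_2 = 22.5 (n_2 = 3)
R_3 = 26.5 (n_3 = 4)
Step 3: H = 12/(N(N+1)) * sum(R_i^2/n_i) - 3(N+1)
     = 12/(10*11) * (6^2/3 + 22.5^2/3 + 26.5^2/4) - 3*11
     = 0.109091 * 356.312 - 33
     = 5.870455.
Step 4: Ties present; correction factor C = 1 - 6/(10^3 - 10) = 0.993939. Corrected H = 5.870455 / 0.993939 = 5.906250.
Step 5: Under H0, H ~ chi^2(2); p-value = 0.052176.
Step 6: alpha = 0.1. reject H0.

H = 5.9062, df = 2, p = 0.052176, reject H0.


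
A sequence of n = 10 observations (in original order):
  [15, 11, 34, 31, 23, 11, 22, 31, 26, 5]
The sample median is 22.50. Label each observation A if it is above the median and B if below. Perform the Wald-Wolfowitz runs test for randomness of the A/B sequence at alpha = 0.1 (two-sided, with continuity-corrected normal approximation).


Step 1: Compute median = 22.50; label A = above, B = below.
Labels in order: BBAAABBAAB  (n_A = 5, n_B = 5)
Step 2: Count runs R = 5.
Step 3: Under H0 (random ordering), E[R] = 2*n_A*n_B/(n_A+n_B) + 1 = 2*5*5/10 + 1 = 6.0000.
        Var[R] = 2*n_A*n_B*(2*n_A*n_B - n_A - n_B) / ((n_A+n_B)^2 * (n_A+n_B-1)) = 2000/900 = 2.2222.
        SD[R] = 1.4907.
Step 4: Continuity-corrected z = (R + 0.5 - E[R]) / SD[R] = (5 + 0.5 - 6.0000) / 1.4907 = -0.3354.
Step 5: Two-sided p-value via normal approximation = 2*(1 - Phi(|z|)) = 0.737316.
Step 6: alpha = 0.1. fail to reject H0.

R = 5, z = -0.3354, p = 0.737316, fail to reject H0.


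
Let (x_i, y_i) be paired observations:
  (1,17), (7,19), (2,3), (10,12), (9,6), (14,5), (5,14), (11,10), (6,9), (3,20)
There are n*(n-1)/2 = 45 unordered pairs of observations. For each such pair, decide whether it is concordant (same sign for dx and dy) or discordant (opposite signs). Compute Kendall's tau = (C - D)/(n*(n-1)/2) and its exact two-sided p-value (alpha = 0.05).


Step 1: Enumerate the 45 unordered pairs (i,j) with i<j and classify each by sign(x_j-x_i) * sign(y_j-y_i).
  (1,2):dx=+6,dy=+2->C; (1,3):dx=+1,dy=-14->D; (1,4):dx=+9,dy=-5->D; (1,5):dx=+8,dy=-11->D
  (1,6):dx=+13,dy=-12->D; (1,7):dx=+4,dy=-3->D; (1,8):dx=+10,dy=-7->D; (1,9):dx=+5,dy=-8->D
  (1,10):dx=+2,dy=+3->C; (2,3):dx=-5,dy=-16->C; (2,4):dx=+3,dy=-7->D; (2,5):dx=+2,dy=-13->D
  (2,6):dx=+7,dy=-14->D; (2,7):dx=-2,dy=-5->C; (2,8):dx=+4,dy=-9->D; (2,9):dx=-1,dy=-10->C
  (2,10):dx=-4,dy=+1->D; (3,4):dx=+8,dy=+9->C; (3,5):dx=+7,dy=+3->C; (3,6):dx=+12,dy=+2->C
  (3,7):dx=+3,dy=+11->C; (3,8):dx=+9,dy=+7->C; (3,9):dx=+4,dy=+6->C; (3,10):dx=+1,dy=+17->C
  (4,5):dx=-1,dy=-6->C; (4,6):dx=+4,dy=-7->D; (4,7):dx=-5,dy=+2->D; (4,8):dx=+1,dy=-2->D
  (4,9):dx=-4,dy=-3->C; (4,10):dx=-7,dy=+8->D; (5,6):dx=+5,dy=-1->D; (5,7):dx=-4,dy=+8->D
  (5,8):dx=+2,dy=+4->C; (5,9):dx=-3,dy=+3->D; (5,10):dx=-6,dy=+14->D; (6,7):dx=-9,dy=+9->D
  (6,8):dx=-3,dy=+5->D; (6,9):dx=-8,dy=+4->D; (6,10):dx=-11,dy=+15->D; (7,8):dx=+6,dy=-4->D
  (7,9):dx=+1,dy=-5->D; (7,10):dx=-2,dy=+6->D; (8,9):dx=-5,dy=-1->C; (8,10):dx=-8,dy=+10->D
  (9,10):dx=-3,dy=+11->D
Step 2: C = 16, D = 29, total pairs = 45.
Step 3: tau = (C - D)/(n(n-1)/2) = (16 - 29)/45 = -0.288889.
Step 4: Exact two-sided p-value (enumerate n! = 3628800 permutations of y under H0): p = 0.291248.
Step 5: alpha = 0.05. fail to reject H0.

tau_b = -0.2889 (C=16, D=29), p = 0.291248, fail to reject H0.


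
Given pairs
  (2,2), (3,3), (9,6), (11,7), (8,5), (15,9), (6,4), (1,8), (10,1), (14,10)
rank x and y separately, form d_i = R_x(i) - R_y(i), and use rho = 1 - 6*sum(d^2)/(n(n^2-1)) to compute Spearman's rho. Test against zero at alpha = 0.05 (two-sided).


Step 1: Rank x and y separately (midranks; no ties here).
rank(x): 2->2, 3->3, 9->6, 11->8, 8->5, 15->10, 6->4, 1->1, 10->7, 14->9
rank(y): 2->2, 3->3, 6->6, 7->7, 5->5, 9->9, 4->4, 8->8, 1->1, 10->10
Step 2: d_i = R_x(i) - R_y(i); compute d_i^2.
  (2-2)^2=0, (3-3)^2=0, (6-6)^2=0, (8-7)^2=1, (5-5)^2=0, (10-9)^2=1, (4-4)^2=0, (1-8)^2=49, (7-1)^2=36, (9-10)^2=1
sum(d^2) = 88.
Step 3: rho = 1 - 6*88 / (10*(10^2 - 1)) = 1 - 528/990 = 0.466667.
Step 4: Under H0, t = rho * sqrt((n-2)/(1-rho^2)) = 1.4924 ~ t(8).
Step 5: Two-sided p-value from the t-distribution with 8 df = 0.173939.
Step 6: alpha = 0.05. fail to reject H0.

rho = 0.4667, p = 0.173939, fail to reject H0 at alpha = 0.05.


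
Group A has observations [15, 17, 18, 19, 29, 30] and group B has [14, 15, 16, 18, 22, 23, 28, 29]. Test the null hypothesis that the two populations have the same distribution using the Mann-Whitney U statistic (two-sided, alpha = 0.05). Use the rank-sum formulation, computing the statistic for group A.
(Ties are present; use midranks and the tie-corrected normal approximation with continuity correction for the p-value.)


Step 1: Combine and sort all 14 observations; assign midranks.
sorted (value, group): (14,Y), (15,X), (15,Y), (16,Y), (17,X), (18,X), (18,Y), (19,X), (22,Y), (23,Y), (28,Y), (29,X), (29,Y), (30,X)
ranks: 14->1, 15->2.5, 15->2.5, 16->4, 17->5, 18->6.5, 18->6.5, 19->8, 22->9, 23->10, 28->11, 29->12.5, 29->12.5, 30->14
Step 2: Rank sum for X: R1 = 2.5 + 5 + 6.5 + 8 + 12.5 + 14 = 48.5.
Step 3: U_X = R1 - n1(n1+1)/2 = 48.5 - 6*7/2 = 48.5 - 21 = 27.5.
       U_Y = n1*n2 - U_X = 48 - 27.5 = 20.5.
Step 4: Ties are present, so use the tie-corrected normal approximation (with continuity correction) for the p-value.
Step 5: p-value = 0.697586; compare to alpha = 0.05. fail to reject H0.

U_X = 27.5, p = 0.697586, fail to reject H0 at alpha = 0.05.


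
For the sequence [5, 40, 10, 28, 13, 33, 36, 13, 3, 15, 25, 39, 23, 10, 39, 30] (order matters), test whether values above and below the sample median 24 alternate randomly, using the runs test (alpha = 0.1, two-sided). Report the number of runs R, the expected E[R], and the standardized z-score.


Step 1: Compute median = 24; label A = above, B = below.
Labels in order: BABABAABBBAABBAA  (n_A = 8, n_B = 8)
Step 2: Count runs R = 10.
Step 3: Under H0 (random ordering), E[R] = 2*n_A*n_B/(n_A+n_B) + 1 = 2*8*8/16 + 1 = 9.0000.
        Var[R] = 2*n_A*n_B*(2*n_A*n_B - n_A - n_B) / ((n_A+n_B)^2 * (n_A+n_B-1)) = 14336/3840 = 3.7333.
        SD[R] = 1.9322.
Step 4: Continuity-corrected z = (R - 0.5 - E[R]) / SD[R] = (10 - 0.5 - 9.0000) / 1.9322 = 0.2588.
Step 5: Two-sided p-value via normal approximation = 2*(1 - Phi(|z|)) = 0.795809.
Step 6: alpha = 0.1. fail to reject H0.

R = 10, z = 0.2588, p = 0.795809, fail to reject H0.


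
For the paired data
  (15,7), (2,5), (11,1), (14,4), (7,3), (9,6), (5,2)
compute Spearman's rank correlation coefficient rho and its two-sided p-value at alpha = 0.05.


Step 1: Rank x and y separately (midranks; no ties here).
rank(x): 15->7, 2->1, 11->5, 14->6, 7->3, 9->4, 5->2
rank(y): 7->7, 5->5, 1->1, 4->4, 3->3, 6->6, 2->2
Step 2: d_i = R_x(i) - R_y(i); compute d_i^2.
  (7-7)^2=0, (1-5)^2=16, (5-1)^2=16, (6-4)^2=4, (3-3)^2=0, (4-6)^2=4, (2-2)^2=0
sum(d^2) = 40.
Step 3: rho = 1 - 6*40 / (7*(7^2 - 1)) = 1 - 240/336 = 0.285714.
Step 4: Under H0, t = rho * sqrt((n-2)/(1-rho^2)) = 0.6667 ~ t(5).
Step 5: Two-sided p-value from the t-distribution with 5 df = 0.534509.
Step 6: alpha = 0.05. fail to reject H0.

rho = 0.2857, p = 0.534509, fail to reject H0 at alpha = 0.05.


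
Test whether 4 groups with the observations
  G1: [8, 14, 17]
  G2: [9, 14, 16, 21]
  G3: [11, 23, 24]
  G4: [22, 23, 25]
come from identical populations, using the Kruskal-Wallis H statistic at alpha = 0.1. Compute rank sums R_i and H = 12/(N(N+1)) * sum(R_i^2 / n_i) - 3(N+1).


Step 1: Combine all N = 13 observations and assign midranks.
sorted (value, group, rank): (8,G1,1), (9,G2,2), (11,G3,3), (14,G1,4.5), (14,G2,4.5), (16,G2,6), (17,G1,7), (21,G2,8), (22,G4,9), (23,G3,10.5), (23,G4,10.5), (24,G3,12), (25,G4,13)
Step 2: Sum ranks within each group.
R_1 = 12.5 (n_1 = 3)
R_2 = 20.5 (n_2 = 4)
R_3 = 25.5 (n_3 = 3)
R_4 = 32.5 (n_4 = 3)
Step 3: H = 12/(N(N+1)) * sum(R_i^2/n_i) - 3(N+1)
     = 12/(13*14) * (12.5^2/3 + 20.5^2/4 + 25.5^2/3 + 32.5^2/3) - 3*14
     = 0.065934 * 725.979 - 42
     = 5.866758.
Step 4: Ties present; correction factor C = 1 - 12/(13^3 - 13) = 0.994505. Corrected H = 5.866758 / 0.994505 = 5.899171.
Step 5: Under H0, H ~ chi^2(3); p-value = 0.116620.
Step 6: alpha = 0.1. fail to reject H0.

H = 5.8992, df = 3, p = 0.116620, fail to reject H0.


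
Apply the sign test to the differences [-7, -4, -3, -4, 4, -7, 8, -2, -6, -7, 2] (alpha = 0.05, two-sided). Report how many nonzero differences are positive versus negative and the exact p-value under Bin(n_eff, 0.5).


Step 1: Discard zero differences. Original n = 11; n_eff = number of nonzero differences = 11.
Nonzero differences (with sign): -7, -4, -3, -4, +4, -7, +8, -2, -6, -7, +2
Step 2: Count signs: positive = 3, negative = 8.
Step 3: Under H0: P(positive) = 0.5, so the number of positives S ~ Bin(11, 0.5).
Step 4: Two-sided exact p-value = sum of Bin(11,0.5) probabilities at or below the observed probability = 0.226562.
Step 5: alpha = 0.05. fail to reject H0.

n_eff = 11, pos = 3, neg = 8, p = 0.226562, fail to reject H0.
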